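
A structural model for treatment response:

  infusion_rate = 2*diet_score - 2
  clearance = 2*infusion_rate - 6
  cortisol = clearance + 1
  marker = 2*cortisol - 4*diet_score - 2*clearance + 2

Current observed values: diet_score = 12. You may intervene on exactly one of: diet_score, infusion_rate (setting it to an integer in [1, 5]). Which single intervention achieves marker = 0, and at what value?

Intervening on diet_score: with other inputs at their observed values, marker = -4*diet_score + 4. Solving for 0 gives diet_score = 1, within [1, 5].
Intervening on infusion_rate: the paths from infusion_rate to marker cancel (net effect zero), leaving marker = -44; 0 is unreachable this way.

set diet_score = 1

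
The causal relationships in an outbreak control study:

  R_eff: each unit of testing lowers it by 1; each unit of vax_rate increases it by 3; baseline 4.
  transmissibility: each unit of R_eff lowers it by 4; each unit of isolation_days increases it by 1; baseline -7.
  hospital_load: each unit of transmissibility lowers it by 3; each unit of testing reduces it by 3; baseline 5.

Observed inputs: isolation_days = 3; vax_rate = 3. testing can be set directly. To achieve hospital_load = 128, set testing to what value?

Substituting into the R_eff equation gives R_eff = -testing + 13.
So transmissibility = 4*testing - 56.
Substituting into the hospital_load equation gives hospital_load = -15*testing + 173.
Solve -15*testing + 173 = 128: testing = (128 - 173) / -15 = 3.

testing = 3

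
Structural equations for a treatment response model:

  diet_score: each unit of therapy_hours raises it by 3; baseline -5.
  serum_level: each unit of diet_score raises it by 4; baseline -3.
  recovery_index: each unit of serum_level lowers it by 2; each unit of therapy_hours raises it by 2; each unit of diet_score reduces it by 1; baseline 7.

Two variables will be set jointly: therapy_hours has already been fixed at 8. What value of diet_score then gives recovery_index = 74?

With therapy_hours held at 8:
Intervening on diet_score fixes its value directly, overriding its dependence on therapy_hours.
Substituting into the recovery_index equation gives recovery_index = -9*diet_score + 29.
Solve -9*diet_score + 29 = 74: diet_score = (74 - 29) / -9 = -5.

diet_score = -5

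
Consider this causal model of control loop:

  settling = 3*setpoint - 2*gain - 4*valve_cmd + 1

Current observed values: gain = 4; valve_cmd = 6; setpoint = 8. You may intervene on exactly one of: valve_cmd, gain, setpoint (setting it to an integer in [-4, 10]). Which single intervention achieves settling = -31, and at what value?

Intervening on valve_cmd: settling = -4*valve_cmd + 17. Reaching -31 requires valve_cmd = 12, outside [-4, 10].
Intervening on gain: settling = -2*gain + 1. Reaching -31 requires gain = 16, outside [-4, 10].
Intervening on setpoint: with other inputs at their observed values, settling = 3*setpoint - 31. Solving for -31 gives setpoint = 0, within [-4, 10].

set setpoint = 0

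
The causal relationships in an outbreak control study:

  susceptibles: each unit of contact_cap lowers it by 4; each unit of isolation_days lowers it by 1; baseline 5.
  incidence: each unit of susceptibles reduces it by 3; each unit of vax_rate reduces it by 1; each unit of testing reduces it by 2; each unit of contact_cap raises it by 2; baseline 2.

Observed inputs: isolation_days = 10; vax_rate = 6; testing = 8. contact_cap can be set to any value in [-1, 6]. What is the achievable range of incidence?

-19 to 79

Substituting into the susceptibles equation gives susceptibles = -4*contact_cap - 5.
Substituting into the incidence equation gives incidence = 14*contact_cap - 5.
Linear in contact_cap, so extremes are at the endpoints: contact_cap = -1 gives incidence = -19; contact_cap = 6 gives incidence = 79.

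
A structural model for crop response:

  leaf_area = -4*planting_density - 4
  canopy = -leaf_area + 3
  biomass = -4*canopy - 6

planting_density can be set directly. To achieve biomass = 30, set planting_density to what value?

planting_density = -4

Substituting into the canopy equation gives canopy = 4*planting_density + 7.
So biomass = -16*planting_density - 34.
Solve -16*planting_density - 34 = 30: planting_density = (30 + 34) / -16 = -4.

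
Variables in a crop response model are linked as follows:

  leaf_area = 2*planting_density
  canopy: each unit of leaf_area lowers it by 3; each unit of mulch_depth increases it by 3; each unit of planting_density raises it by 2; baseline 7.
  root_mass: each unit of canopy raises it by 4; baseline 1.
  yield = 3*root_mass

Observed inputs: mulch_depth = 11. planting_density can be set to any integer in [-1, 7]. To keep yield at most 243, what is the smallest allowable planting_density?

planting_density = 5

Substituting into the canopy equation gives canopy = -4*planting_density + 40.
So root_mass = -16*planting_density + 161.
yield becomes -48*planting_density + 483.
Require -48*planting_density + 483 ≤ 243, so planting_density ≥ 5.
The smallest integer in [-1, 7] satisfying this is 5.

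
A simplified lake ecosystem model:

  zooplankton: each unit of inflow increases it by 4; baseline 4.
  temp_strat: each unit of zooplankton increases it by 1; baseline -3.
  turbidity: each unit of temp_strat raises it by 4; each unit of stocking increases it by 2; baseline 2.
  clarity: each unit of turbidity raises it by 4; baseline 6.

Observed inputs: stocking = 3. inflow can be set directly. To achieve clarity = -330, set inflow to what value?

inflow = -6

Substituting into the temp_strat equation gives temp_strat = 4*inflow + 1.
Substituting into the turbidity equation gives turbidity = 16*inflow + 12.
Substituting into the clarity equation gives clarity = 64*inflow + 54.
Solve 64*inflow + 54 = -330: inflow = (-330 - 54) / 64 = -6.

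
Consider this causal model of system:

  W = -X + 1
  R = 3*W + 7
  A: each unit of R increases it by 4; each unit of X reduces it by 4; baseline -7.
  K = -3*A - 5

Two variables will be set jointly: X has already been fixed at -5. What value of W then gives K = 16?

With X held at -5:
Intervening on W fixes its value directly, overriding its dependence on X.
Substituting into the A equation gives A = 12*W + 41.
Substituting into the K equation gives K = -36*W - 128.
Solve -36*W - 128 = 16: W = (16 + 128) / -36 = -4.

W = -4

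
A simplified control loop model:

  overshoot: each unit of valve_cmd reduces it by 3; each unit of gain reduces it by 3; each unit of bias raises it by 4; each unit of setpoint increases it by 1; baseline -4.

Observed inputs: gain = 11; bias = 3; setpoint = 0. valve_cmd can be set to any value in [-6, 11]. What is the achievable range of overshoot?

Substituting into the overshoot equation gives overshoot = -3*valve_cmd - 25.
Linear in valve_cmd, so extremes are at the endpoints: valve_cmd = -6 gives overshoot = -7; valve_cmd = 11 gives overshoot = -58.

-58 to -7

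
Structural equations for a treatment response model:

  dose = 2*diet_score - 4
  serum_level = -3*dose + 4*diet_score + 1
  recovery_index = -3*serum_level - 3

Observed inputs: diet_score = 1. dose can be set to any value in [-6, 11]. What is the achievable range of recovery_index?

-72 to 81

Intervening on dose fixes its value directly, overriding its dependence on diet_score.
Substituting into the serum_level equation gives serum_level = -3*dose + 5.
This gives recovery_index = 9*dose - 18.
Linear in dose, so extremes are at the endpoints: dose = -6 gives recovery_index = -72; dose = 11 gives recovery_index = 81.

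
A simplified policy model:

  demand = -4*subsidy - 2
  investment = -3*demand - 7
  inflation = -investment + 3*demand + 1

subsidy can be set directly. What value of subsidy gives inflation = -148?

subsidy = 6

Substituting into the investment equation gives investment = 12*subsidy - 1.
So inflation = -24*subsidy - 4.
Solve -24*subsidy - 4 = -148: subsidy = (-148 + 4) / -24 = 6.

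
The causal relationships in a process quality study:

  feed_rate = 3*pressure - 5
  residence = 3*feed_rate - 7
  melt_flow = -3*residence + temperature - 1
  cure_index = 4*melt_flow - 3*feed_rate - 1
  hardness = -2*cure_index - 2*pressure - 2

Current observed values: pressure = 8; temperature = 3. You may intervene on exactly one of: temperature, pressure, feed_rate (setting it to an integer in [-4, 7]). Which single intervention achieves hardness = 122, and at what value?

set pressure = 3

Intervening on temperature: hardness = -8*temperature + 1306. Reaching 122 requires temperature = 148, outside [-4, 7].
Intervening on pressure: with other inputs at their observed values, hardness = 232*pressure - 574. Solving for 122 gives pressure = 3, within [-4, 7].
Intervening on feed_rate: hardness = 78*feed_rate - 200. Reaching 122 requires feed_rate = 161/39, not an integer.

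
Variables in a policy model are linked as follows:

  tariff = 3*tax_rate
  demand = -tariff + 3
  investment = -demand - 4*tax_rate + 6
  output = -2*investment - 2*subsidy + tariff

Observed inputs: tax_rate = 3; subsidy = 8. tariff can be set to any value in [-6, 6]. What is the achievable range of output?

Intervening on tariff fixes its value directly, overriding its dependence on tax_rate.
Substituting into the investment equation gives investment = tariff - 9.
This gives output = -tariff + 2.
Linear in tariff, so extremes are at the endpoints: tariff = -6 gives output = 8; tariff = 6 gives output = -4.

-4 to 8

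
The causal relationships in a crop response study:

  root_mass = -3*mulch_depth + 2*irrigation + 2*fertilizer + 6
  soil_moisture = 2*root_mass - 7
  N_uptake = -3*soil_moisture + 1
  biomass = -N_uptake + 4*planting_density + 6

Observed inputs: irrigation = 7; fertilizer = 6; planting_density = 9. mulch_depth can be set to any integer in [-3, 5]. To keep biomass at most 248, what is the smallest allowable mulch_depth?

Substituting into the root_mass equation gives root_mass = -3*mulch_depth + 32.
This gives soil_moisture = -6*mulch_depth + 57.
Substituting into the N_uptake equation gives N_uptake = 18*mulch_depth - 170.
So biomass = -18*mulch_depth + 212.
Require -18*mulch_depth + 212 ≤ 248, so mulch_depth ≥ -2.
The smallest integer in [-3, 5] satisfying this is -2.

mulch_depth = -2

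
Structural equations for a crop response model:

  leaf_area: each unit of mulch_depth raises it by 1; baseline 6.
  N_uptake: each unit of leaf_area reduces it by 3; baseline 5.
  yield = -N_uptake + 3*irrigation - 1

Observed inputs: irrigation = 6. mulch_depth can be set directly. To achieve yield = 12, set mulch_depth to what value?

mulch_depth = -6

Substituting into the N_uptake equation gives N_uptake = -3*mulch_depth - 13.
Substituting into the yield equation gives yield = 3*mulch_depth + 30.
Solve 3*mulch_depth + 30 = 12: mulch_depth = (12 - 30) / 3 = -6.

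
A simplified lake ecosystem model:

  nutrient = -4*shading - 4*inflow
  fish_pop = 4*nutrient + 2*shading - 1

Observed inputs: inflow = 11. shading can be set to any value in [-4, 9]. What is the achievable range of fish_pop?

Substituting into the nutrient equation gives nutrient = -4*shading - 44.
Substituting into the fish_pop equation gives fish_pop = -14*shading - 177.
Linear in shading, so extremes are at the endpoints: shading = -4 gives fish_pop = -121; shading = 9 gives fish_pop = -303.

-303 to -121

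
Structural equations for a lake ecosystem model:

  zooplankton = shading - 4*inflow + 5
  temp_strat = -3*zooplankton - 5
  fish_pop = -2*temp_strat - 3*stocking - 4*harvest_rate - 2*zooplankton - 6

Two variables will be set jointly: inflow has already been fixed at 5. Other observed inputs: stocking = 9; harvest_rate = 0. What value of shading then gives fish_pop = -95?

With inflow held at 5:
Substituting into the zooplankton equation gives zooplankton = shading - 15.
So temp_strat = -3*shading + 40.
fish_pop becomes 4*shading - 83.
Solve 4*shading - 83 = -95: shading = (-95 + 83) / 4 = -3.

shading = -3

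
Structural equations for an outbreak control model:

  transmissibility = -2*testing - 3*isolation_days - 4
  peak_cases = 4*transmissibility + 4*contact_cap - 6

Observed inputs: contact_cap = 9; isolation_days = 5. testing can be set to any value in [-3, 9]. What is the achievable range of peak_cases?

-118 to -22

Substituting into the transmissibility equation gives transmissibility = -2*testing - 19.
peak_cases becomes -8*testing - 46.
Linear in testing, so extremes are at the endpoints: testing = -3 gives peak_cases = -22; testing = 9 gives peak_cases = -118.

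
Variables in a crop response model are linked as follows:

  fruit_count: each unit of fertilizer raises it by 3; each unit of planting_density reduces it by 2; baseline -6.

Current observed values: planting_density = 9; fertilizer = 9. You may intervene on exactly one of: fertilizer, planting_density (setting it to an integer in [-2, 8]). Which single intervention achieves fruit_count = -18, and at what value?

set fertilizer = 2

Intervening on fertilizer: with other inputs at their observed values, fruit_count = 3*fertilizer - 24. Solving for -18 gives fertilizer = 2, within [-2, 8].
Intervening on planting_density: fruit_count = -2*planting_density + 21. Reaching -18 requires planting_density = 39/2, not an integer.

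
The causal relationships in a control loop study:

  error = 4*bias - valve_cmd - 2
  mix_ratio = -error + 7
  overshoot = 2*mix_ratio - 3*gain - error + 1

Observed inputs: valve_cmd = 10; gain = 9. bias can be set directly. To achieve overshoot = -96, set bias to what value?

bias = 10

Substituting into the error equation gives error = 4*bias - 12.
This gives mix_ratio = -4*bias + 19.
Substituting into the overshoot equation gives overshoot = -12*bias + 24.
Solve -12*bias + 24 = -96: bias = (-96 - 24) / -12 = 10.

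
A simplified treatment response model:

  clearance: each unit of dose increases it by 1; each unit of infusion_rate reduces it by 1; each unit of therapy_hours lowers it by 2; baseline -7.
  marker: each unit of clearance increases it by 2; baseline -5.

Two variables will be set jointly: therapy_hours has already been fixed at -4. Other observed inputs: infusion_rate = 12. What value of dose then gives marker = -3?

dose = 12

With therapy_hours held at -4:
Substituting into the clearance equation gives clearance = dose - 11.
Substituting into the marker equation gives marker = 2*dose - 27.
Solve 2*dose - 27 = -3: dose = (-3 + 27) / 2 = 12.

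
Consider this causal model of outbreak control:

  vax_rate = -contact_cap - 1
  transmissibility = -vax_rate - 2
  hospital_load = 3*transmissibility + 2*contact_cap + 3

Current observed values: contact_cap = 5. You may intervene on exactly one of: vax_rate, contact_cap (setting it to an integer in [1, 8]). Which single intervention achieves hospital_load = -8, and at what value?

Intervening on vax_rate: with other inputs at their observed values, hospital_load = -3*vax_rate + 7. Solving for -8 gives vax_rate = 5, within [1, 8].
Intervening on contact_cap: hospital_load = 5*contact_cap. Reaching -8 requires contact_cap = -8/5, not an integer.

set vax_rate = 5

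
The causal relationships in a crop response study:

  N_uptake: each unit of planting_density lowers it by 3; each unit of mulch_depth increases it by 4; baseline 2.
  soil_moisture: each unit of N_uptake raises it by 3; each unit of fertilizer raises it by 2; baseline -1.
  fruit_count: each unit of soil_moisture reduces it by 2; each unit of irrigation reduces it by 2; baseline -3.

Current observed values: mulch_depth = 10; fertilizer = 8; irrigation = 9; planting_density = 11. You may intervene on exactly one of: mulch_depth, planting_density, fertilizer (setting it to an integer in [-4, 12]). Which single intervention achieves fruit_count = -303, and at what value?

Intervening on mulch_depth: fruit_count = -24*mulch_depth + 135. Reaching -303 requires mulch_depth = 73/4, not an integer.
Intervening on planting_density: with other inputs at their observed values, fruit_count = 18*planting_density - 303. Solving for -303 gives planting_density = 0, within [-4, 12].
Intervening on fertilizer: fruit_count = -4*fertilizer - 73. Reaching -303 requires fertilizer = 115/2, not an integer.

set planting_density = 0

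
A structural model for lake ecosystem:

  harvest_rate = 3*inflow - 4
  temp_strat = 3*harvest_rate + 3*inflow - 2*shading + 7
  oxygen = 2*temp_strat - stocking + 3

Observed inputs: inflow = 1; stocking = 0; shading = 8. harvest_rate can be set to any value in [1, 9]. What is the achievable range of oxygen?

-3 to 45

Intervening on harvest_rate fixes its value directly, overriding its dependence on inflow.
Substituting into the temp_strat equation gives temp_strat = 3*harvest_rate - 6.
This gives oxygen = 6*harvest_rate - 9.
Linear in harvest_rate, so extremes are at the endpoints: harvest_rate = 1 gives oxygen = -3; harvest_rate = 9 gives oxygen = 45.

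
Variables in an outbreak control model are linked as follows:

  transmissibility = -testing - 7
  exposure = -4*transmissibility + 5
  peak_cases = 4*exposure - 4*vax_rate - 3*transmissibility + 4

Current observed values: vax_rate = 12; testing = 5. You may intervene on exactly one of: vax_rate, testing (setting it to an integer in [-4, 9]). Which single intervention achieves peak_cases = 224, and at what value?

set vax_rate = 7

Intervening on vax_rate: with other inputs at their observed values, peak_cases = -4*vax_rate + 252. Solving for 224 gives vax_rate = 7, within [-4, 9].
Intervening on testing: peak_cases = 19*testing + 109. Reaching 224 requires testing = 115/19, not an integer.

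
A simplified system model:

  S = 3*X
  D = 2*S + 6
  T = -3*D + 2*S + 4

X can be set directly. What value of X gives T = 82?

X = -8

Substituting into the D equation gives D = 6*X + 6.
Substituting into the T equation gives T = -12*X - 14.
Solve -12*X - 14 = 82: X = (82 + 14) / -12 = -8.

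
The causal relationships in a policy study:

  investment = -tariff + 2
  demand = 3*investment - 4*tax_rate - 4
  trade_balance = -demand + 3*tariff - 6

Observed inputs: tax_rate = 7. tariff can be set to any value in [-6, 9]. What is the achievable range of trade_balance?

-16 to 74

Substituting into the demand equation gives demand = -3*tariff - 26.
This gives trade_balance = 6*tariff + 20.
Linear in tariff, so extremes are at the endpoints: tariff = -6 gives trade_balance = -16; tariff = 9 gives trade_balance = 74.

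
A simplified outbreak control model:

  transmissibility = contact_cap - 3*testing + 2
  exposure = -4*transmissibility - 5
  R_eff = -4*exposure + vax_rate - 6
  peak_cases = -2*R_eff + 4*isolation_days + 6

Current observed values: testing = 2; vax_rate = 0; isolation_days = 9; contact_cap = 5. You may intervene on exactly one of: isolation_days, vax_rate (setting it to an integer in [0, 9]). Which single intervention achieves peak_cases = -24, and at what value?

Intervening on isolation_days: peak_cases = 4*isolation_days - 54. Reaching -24 requires isolation_days = 15/2, not an integer.
Intervening on vax_rate: with other inputs at their observed values, peak_cases = -2*vax_rate - 18. Solving for -24 gives vax_rate = 3, within [0, 9].

set vax_rate = 3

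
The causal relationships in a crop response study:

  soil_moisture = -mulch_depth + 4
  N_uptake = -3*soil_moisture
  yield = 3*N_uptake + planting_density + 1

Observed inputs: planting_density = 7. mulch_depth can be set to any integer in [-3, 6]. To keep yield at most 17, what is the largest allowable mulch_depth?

mulch_depth = 5

Substituting into the N_uptake equation gives N_uptake = 3*mulch_depth - 12.
Substituting into the yield equation gives yield = 9*mulch_depth - 28.
Require 9*mulch_depth - 28 ≤ 17, so mulch_depth ≤ 5.
The largest integer in [-3, 6] satisfying this is 5.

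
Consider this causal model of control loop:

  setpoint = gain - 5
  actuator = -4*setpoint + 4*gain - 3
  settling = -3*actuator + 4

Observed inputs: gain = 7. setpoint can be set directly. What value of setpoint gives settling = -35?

setpoint = 3

Intervening on setpoint fixes its value directly, overriding its dependence on gain.
Substituting into the actuator equation gives actuator = -4*setpoint + 25.
settling becomes 12*setpoint - 71.
Solve 12*setpoint - 71 = -35: setpoint = (-35 + 71) / 12 = 3.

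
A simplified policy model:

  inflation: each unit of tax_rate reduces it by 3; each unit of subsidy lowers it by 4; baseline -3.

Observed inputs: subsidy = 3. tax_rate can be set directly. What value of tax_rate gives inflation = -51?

tax_rate = 12

Substituting into the inflation equation gives inflation = -3*tax_rate - 15.
Solve -3*tax_rate - 15 = -51: tax_rate = (-51 + 15) / -3 = 12.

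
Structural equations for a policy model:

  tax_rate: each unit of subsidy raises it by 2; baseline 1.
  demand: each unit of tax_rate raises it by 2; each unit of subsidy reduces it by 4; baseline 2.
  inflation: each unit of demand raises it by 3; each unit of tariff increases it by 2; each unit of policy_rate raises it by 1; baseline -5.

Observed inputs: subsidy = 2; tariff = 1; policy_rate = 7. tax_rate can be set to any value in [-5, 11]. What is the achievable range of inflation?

Intervening on tax_rate fixes its value directly, overriding its dependence on subsidy.
Substituting into the demand equation gives demand = 2*tax_rate - 6.
Substituting into the inflation equation gives inflation = 6*tax_rate - 14.
Linear in tax_rate, so extremes are at the endpoints: tax_rate = -5 gives inflation = -44; tax_rate = 11 gives inflation = 52.

-44 to 52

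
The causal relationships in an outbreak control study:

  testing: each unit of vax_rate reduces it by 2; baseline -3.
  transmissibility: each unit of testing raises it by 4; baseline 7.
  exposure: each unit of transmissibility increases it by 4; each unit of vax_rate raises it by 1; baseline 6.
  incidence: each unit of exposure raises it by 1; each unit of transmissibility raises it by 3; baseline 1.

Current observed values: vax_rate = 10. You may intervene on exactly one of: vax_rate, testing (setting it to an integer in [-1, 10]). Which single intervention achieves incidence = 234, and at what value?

Intervening on vax_rate: incidence = -55*vax_rate - 28. Reaching 234 requires vax_rate = -262/55, not an integer.
Intervening on testing: with other inputs at their observed values, incidence = 28*testing + 66. Solving for 234 gives testing = 6, within [-1, 10].

set testing = 6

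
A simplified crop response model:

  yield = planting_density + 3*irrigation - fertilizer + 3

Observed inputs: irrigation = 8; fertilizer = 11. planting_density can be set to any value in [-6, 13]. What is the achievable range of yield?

Substituting into the yield equation gives yield = planting_density + 16.
Linear in planting_density, so extremes are at the endpoints: planting_density = -6 gives yield = 10; planting_density = 13 gives yield = 29.

10 to 29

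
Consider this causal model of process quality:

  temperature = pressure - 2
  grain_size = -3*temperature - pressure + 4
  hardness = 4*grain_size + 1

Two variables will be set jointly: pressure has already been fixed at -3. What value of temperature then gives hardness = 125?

With pressure held at -3:
Intervening on temperature fixes its value directly, overriding its dependence on pressure.
Substituting into the grain_size equation gives grain_size = -3*temperature + 7.
This gives hardness = -12*temperature + 29.
Solve -12*temperature + 29 = 125: temperature = (125 - 29) / -12 = -8.

temperature = -8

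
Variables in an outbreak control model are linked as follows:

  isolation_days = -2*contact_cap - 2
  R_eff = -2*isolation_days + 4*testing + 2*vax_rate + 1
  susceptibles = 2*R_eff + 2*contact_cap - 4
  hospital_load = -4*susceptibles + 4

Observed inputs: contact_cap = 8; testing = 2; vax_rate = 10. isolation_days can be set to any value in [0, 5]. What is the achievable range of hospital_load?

-276 to -196

Intervening on isolation_days fixes its value directly, overriding its dependence on contact_cap.
Substituting into the R_eff equation gives R_eff = -2*isolation_days + 29.
Substituting into the susceptibles equation gives susceptibles = -4*isolation_days + 70.
Substituting into the hospital_load equation gives hospital_load = 16*isolation_days - 276.
Linear in isolation_days, so extremes are at the endpoints: isolation_days = 0 gives hospital_load = -276; isolation_days = 5 gives hospital_load = -196.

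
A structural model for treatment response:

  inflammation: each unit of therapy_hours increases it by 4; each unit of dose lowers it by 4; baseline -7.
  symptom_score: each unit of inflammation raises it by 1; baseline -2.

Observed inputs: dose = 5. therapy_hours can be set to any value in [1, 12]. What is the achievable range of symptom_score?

Substituting into the inflammation equation gives inflammation = 4*therapy_hours - 27.
This gives symptom_score = 4*therapy_hours - 29.
Linear in therapy_hours, so extremes are at the endpoints: therapy_hours = 1 gives symptom_score = -25; therapy_hours = 12 gives symptom_score = 19.

-25 to 19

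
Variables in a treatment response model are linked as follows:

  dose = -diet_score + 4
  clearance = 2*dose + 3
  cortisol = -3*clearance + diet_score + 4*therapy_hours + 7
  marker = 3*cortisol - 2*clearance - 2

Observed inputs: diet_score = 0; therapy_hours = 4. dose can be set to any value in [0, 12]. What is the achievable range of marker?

Intervening on dose fixes its value directly, overriding its dependence on diet_score.
Substituting into the cortisol equation gives cortisol = -6*dose + 14.
Substituting into the marker equation gives marker = -22*dose + 34.
Linear in dose, so extremes are at the endpoints: dose = 0 gives marker = 34; dose = 12 gives marker = -230.

-230 to 34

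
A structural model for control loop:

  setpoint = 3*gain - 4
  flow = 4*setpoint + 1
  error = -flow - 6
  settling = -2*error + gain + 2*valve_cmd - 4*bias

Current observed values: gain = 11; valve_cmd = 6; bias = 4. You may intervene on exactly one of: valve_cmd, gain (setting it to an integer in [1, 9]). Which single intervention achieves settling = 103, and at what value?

Intervening on valve_cmd: settling = 2*valve_cmd + 241. Reaching 103 requires valve_cmd = -69, outside [1, 9].
Intervening on gain: with other inputs at their observed values, settling = 25*gain - 22. Solving for 103 gives gain = 5, within [1, 9].

set gain = 5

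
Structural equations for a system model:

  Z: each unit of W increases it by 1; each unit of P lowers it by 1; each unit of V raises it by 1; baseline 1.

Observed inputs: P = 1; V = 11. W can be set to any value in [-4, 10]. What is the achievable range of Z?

7 to 21

Substituting into the Z equation gives Z = W + 11.
Linear in W, so extremes are at the endpoints: W = -4 gives Z = 7; W = 10 gives Z = 21.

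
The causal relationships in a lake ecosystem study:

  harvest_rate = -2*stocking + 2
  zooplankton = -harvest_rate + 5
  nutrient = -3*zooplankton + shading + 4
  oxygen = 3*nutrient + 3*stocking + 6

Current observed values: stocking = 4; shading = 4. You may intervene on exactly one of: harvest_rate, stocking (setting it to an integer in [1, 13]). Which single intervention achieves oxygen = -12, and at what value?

set stocking = 1

Intervening on harvest_rate: oxygen = 9*harvest_rate - 3. Reaching -12 requires harvest_rate = -1, outside [1, 13].
Intervening on stocking: with other inputs at their observed values, oxygen = -15*stocking + 3. Solving for -12 gives stocking = 1, within [1, 13].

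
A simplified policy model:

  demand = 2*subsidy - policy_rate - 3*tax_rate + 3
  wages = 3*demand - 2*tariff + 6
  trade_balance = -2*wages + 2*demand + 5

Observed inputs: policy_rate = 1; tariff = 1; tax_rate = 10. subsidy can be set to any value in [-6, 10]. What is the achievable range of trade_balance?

29 to 157

Substituting into the demand equation gives demand = 2*subsidy - 28.
Substituting into the wages equation gives wages = 6*subsidy - 80.
So trade_balance = -8*subsidy + 109.
Linear in subsidy, so extremes are at the endpoints: subsidy = -6 gives trade_balance = 157; subsidy = 10 gives trade_balance = 29.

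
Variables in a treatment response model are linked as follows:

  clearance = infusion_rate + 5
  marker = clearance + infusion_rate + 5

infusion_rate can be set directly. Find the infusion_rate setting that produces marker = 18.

Substituting into the marker equation gives marker = 2*infusion_rate + 10.
Solve 2*infusion_rate + 10 = 18: infusion_rate = (18 - 10) / 2 = 4.

infusion_rate = 4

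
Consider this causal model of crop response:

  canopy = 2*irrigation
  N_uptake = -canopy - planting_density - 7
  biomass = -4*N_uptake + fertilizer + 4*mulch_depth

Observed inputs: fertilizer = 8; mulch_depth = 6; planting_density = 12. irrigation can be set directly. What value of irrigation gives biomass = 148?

Substituting into the N_uptake equation gives N_uptake = -2*irrigation - 19.
This gives biomass = 8*irrigation + 108.
Solve 8*irrigation + 108 = 148: irrigation = (148 - 108) / 8 = 5.

irrigation = 5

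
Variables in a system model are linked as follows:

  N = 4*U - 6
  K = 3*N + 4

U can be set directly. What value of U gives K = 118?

U = 11

Substituting into the K equation gives K = 12*U - 14.
Solve 12*U - 14 = 118: U = (118 + 14) / 12 = 11.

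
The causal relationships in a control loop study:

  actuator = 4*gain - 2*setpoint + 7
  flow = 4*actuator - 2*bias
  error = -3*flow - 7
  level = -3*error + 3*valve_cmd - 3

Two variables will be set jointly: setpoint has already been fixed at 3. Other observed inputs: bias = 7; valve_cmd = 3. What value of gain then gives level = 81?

gain = 1

With setpoint held at 3:
Substituting into the actuator equation gives actuator = 4*gain + 1.
flow becomes 16*gain - 10.
Substituting into the error equation gives error = -48*gain + 23.
level becomes 144*gain - 63.
Solve 144*gain - 63 = 81: gain = (81 + 63) / 144 = 1.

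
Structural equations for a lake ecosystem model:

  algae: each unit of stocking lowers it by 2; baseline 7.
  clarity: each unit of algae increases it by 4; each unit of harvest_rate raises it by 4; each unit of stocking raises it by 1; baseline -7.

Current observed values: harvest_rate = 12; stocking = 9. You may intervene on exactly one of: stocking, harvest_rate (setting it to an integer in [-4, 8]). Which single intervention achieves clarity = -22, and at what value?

set harvest_rate = 5

Intervening on stocking: clarity = -7*stocking + 69. Reaching -22 requires stocking = 13, outside [-4, 8].
Intervening on harvest_rate: with other inputs at their observed values, clarity = 4*harvest_rate - 42. Solving for -22 gives harvest_rate = 5, within [-4, 8].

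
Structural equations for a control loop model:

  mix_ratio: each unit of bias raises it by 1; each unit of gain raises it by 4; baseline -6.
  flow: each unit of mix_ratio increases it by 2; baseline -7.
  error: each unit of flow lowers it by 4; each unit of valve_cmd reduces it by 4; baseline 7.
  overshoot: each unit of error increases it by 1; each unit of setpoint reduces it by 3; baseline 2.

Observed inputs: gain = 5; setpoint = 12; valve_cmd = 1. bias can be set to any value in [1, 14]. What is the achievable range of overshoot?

Substituting into the mix_ratio equation gives mix_ratio = bias + 14.
Substituting into the flow equation gives flow = 2*bias + 21.
Substituting into the error equation gives error = -8*bias - 81.
This gives overshoot = -8*bias - 115.
Linear in bias, so extremes are at the endpoints: bias = 1 gives overshoot = -123; bias = 14 gives overshoot = -227.

-227 to -123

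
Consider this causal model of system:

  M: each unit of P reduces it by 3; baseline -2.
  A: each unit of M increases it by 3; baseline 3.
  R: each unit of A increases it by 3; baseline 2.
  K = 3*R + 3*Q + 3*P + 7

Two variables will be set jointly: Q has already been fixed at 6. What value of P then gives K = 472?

P = -6

With Q held at 6:
Substituting into the A equation gives A = -9*P - 3.
So R = -27*P - 7.
Substituting into the K equation gives K = -78*P + 4.
Solve -78*P + 4 = 472: P = (472 - 4) / -78 = -6.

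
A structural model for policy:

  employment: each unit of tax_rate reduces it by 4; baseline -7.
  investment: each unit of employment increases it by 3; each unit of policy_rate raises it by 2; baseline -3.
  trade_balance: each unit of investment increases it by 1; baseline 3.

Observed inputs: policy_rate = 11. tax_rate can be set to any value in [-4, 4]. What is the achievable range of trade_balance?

-47 to 49

Substituting into the investment equation gives investment = -12*tax_rate - 2.
trade_balance becomes -12*tax_rate + 1.
Linear in tax_rate, so extremes are at the endpoints: tax_rate = -4 gives trade_balance = 49; tax_rate = 4 gives trade_balance = -47.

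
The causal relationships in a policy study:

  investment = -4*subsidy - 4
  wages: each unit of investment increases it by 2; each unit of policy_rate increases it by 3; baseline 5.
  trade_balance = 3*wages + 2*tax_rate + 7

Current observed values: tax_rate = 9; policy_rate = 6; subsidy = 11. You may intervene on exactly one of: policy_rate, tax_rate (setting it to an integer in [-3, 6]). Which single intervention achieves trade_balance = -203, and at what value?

set policy_rate = 5

Intervening on policy_rate: with other inputs at their observed values, trade_balance = 9*policy_rate - 248. Solving for -203 gives policy_rate = 5, within [-3, 6].
Intervening on tax_rate: trade_balance = 2*tax_rate - 212. Reaching -203 requires tax_rate = 9/2, not an integer.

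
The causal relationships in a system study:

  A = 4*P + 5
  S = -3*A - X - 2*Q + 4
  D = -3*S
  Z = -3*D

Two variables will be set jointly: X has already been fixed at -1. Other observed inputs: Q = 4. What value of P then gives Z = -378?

P = 2

With X held at -1:
Substituting into the S equation gives S = -12*P - 18.
Substituting into the D equation gives D = 36*P + 54.
Substituting into the Z equation gives Z = -108*P - 162.
Solve -108*P - 162 = -378: P = (-378 + 162) / -108 = 2.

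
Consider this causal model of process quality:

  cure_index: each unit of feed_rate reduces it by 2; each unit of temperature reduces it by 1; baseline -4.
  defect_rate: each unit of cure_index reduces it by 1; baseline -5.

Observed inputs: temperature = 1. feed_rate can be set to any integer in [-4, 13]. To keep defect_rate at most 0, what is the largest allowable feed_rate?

Substituting into the cure_index equation gives cure_index = -2*feed_rate - 5.
Substituting into the defect_rate equation gives defect_rate = 2*feed_rate.
Require 2*feed_rate ≤ 0, so feed_rate ≤ 0.
The largest integer in [-4, 13] satisfying this is 0.

feed_rate = 0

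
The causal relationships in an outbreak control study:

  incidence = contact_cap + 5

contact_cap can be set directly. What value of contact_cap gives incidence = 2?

Solve contact_cap + 5 = 2: contact_cap = (2 - 5) / 1 = -3.

contact_cap = -3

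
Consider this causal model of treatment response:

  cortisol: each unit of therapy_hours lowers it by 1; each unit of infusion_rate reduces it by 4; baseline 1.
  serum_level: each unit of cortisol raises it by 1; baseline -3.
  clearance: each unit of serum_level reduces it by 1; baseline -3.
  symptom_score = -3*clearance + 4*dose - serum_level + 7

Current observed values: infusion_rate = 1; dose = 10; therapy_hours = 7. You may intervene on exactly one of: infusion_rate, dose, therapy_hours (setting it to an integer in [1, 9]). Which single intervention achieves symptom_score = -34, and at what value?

Intervening on infusion_rate: with other inputs at their observed values, symptom_score = -8*infusion_rate + 38. Solving for -34 gives infusion_rate = 9, within [1, 9].
Intervening on dose: symptom_score = 4*dose - 10. Reaching -34 requires dose = -6, outside [1, 9].
Intervening on therapy_hours: symptom_score = -2*therapy_hours + 44. Reaching -34 requires therapy_hours = 39, outside [1, 9].

set infusion_rate = 9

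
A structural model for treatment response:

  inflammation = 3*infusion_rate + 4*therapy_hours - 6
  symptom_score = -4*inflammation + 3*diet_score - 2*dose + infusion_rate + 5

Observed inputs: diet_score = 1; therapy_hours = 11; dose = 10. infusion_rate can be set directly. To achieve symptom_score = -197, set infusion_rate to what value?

Substituting into the inflammation equation gives inflammation = 3*infusion_rate + 38.
symptom_score becomes -11*infusion_rate - 164.
Solve -11*infusion_rate - 164 = -197: infusion_rate = (-197 + 164) / -11 = 3.

infusion_rate = 3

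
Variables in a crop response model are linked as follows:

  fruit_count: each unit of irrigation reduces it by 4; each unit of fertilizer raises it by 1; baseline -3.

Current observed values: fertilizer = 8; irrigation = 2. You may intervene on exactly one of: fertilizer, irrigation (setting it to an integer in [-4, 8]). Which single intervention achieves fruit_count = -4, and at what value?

Intervening on fertilizer: with other inputs at their observed values, fruit_count = fertilizer - 11. Solving for -4 gives fertilizer = 7, within [-4, 8].
Intervening on irrigation: fruit_count = -4*irrigation + 5. Reaching -4 requires irrigation = 9/4, not an integer.

set fertilizer = 7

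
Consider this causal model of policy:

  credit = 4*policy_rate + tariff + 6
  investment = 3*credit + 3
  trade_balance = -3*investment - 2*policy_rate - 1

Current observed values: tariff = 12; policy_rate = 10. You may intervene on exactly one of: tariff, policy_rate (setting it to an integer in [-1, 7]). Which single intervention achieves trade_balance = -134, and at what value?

Intervening on tariff: trade_balance = -9*tariff - 444. Reaching -134 requires tariff = -310/9, not an integer.
Intervening on policy_rate: with other inputs at their observed values, trade_balance = -38*policy_rate - 172. Solving for -134 gives policy_rate = -1, within [-1, 7].

set policy_rate = -1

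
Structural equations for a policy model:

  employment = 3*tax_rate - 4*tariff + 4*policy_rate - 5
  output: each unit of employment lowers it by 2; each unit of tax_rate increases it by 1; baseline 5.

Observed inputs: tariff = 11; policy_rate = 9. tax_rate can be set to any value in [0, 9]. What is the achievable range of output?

Substituting into the employment equation gives employment = 3*tax_rate - 13.
Substituting into the output equation gives output = -5*tax_rate + 31.
Linear in tax_rate, so extremes are at the endpoints: tax_rate = 0 gives output = 31; tax_rate = 9 gives output = -14.

-14 to 31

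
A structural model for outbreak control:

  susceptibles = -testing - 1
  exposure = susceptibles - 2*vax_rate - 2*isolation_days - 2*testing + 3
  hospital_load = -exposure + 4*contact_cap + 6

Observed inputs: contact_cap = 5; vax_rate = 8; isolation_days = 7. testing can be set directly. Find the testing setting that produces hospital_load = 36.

Substituting into the exposure equation gives exposure = -3*testing - 28.
Substituting into the hospital_load equation gives hospital_load = 3*testing + 54.
Solve 3*testing + 54 = 36: testing = (36 - 54) / 3 = -6.

testing = -6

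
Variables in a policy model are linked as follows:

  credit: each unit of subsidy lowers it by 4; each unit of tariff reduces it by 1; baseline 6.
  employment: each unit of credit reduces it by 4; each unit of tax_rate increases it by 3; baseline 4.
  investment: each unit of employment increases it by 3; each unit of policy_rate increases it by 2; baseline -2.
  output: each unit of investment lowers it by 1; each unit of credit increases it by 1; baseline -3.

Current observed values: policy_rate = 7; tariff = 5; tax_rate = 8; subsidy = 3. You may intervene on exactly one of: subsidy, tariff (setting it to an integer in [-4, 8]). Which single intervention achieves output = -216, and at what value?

set tariff = 3

Intervening on subsidy: output = -52*subsidy - 86. Reaching -216 requires subsidy = 5/2, not an integer.
Intervening on tariff: with other inputs at their observed values, output = -13*tariff - 177. Solving for -216 gives tariff = 3, within [-4, 8].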